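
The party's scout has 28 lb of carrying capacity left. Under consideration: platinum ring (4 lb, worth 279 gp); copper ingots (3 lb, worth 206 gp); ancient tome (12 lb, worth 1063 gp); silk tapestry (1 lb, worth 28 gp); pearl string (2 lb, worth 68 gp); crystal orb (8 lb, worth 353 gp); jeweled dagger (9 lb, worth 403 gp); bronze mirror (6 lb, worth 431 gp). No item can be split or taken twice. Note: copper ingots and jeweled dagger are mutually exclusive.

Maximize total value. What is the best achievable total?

Best packing: platinum ring + copper ingots + ancient tome + silk tapestry + pearl string + bronze mirror — 28 lb, 2075 total.
Nothing else feasible within 28 lb beats 2075.

2075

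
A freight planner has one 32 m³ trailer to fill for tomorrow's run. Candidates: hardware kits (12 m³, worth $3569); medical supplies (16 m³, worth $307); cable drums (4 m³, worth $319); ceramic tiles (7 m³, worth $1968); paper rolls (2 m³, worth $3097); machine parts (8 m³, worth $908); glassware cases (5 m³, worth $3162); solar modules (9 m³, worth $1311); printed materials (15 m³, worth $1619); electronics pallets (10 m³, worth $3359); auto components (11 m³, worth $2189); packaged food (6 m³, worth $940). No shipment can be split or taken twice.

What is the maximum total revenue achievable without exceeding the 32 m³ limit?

The ratio ordering already packs tightly: hardware kits + paper rolls + glassware cases + electronics pallets, 29 m³, 13187.
Next best is hardware kits + ceramic tiles + paper rolls + glassware cases + packaged food at 12736 (32 m³) — short by 451.

13187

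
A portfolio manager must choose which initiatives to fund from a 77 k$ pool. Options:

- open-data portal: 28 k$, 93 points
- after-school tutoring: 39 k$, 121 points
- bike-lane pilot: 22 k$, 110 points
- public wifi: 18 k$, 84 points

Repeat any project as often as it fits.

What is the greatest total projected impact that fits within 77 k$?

362

Ranking by ratio (projected impact/k$): bike-lane pilot 5.00, public wifi 4.67, open-data portal 3.32, after-school tutoring 3.10.
Taking the top-ratio projects first gives 3×bike-lane pilot for 330 (66 k$).
Replace 2×bike-lane pilot with 3×public wifi: the trade gains 32 net, giving 362 at 76 k$.
Every other selection either busts 77 k$ or fails to beat 362.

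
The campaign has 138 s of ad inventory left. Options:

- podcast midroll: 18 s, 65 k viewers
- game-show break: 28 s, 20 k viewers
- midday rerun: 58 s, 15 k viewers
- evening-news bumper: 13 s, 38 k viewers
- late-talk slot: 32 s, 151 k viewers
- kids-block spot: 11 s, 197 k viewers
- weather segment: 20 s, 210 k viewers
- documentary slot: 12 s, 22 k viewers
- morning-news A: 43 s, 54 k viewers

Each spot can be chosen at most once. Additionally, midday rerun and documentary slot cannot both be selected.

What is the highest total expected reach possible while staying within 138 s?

The ratio heuristic lands on podcast midroll + game-show break + evening-news bumper + late-talk slot + kids-block spot + weather segment + documentary slot (703) but leaves 4 s idle.
The 40 s tied up in game-show break and documentary slot is better spent on morning-news A — total rises to 715 (137 s).
The closest alternative, podcast midroll + game-show break + evening-news bumper + late-talk slot + kids-block spot + weather segment + documentary slot, reaches only 703.

715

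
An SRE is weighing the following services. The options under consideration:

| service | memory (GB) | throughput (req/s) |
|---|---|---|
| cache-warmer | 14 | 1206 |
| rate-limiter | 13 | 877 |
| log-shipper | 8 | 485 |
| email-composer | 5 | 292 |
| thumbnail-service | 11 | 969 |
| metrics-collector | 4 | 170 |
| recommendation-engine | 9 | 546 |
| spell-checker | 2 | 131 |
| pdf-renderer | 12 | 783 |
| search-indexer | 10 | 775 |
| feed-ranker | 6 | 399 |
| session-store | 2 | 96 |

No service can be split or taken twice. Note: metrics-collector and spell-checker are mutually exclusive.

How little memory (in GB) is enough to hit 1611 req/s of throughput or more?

Need the lightest bundle worth ≥ 1611.
cache-warmer + email-composer + spell-checker: 1629 throughput at 21 GB.
Below 21 GB the best achievable stays under 1611.

21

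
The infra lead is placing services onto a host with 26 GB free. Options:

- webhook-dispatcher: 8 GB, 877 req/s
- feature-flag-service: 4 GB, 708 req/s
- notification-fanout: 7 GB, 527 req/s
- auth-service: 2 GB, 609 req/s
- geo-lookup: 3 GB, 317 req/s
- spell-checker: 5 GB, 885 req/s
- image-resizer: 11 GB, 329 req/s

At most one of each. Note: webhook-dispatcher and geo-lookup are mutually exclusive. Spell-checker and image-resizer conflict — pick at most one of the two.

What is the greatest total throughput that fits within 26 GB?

Density check — auth-service 304.50, feature-flag-service 177.00, spell-checker 177.00, webhook-dispatcher 109.62 are the best per GB.
Best packing: webhook-dispatcher + feature-flag-service + notification-fanout + auth-service + spell-checker — 26 GB, 3606 total.
Next best is webhook-dispatcher + feature-flag-service + auth-service + spell-checker at 3079 (19 GB) — short by 527.

3606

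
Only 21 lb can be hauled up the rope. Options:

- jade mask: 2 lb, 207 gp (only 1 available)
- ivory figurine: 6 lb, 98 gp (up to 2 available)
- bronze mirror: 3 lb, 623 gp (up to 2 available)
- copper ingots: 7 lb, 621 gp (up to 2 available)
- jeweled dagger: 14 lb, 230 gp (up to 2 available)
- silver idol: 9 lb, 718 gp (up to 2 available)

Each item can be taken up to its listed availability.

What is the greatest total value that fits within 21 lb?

By value per lb: bronze mirror 207.67, jade mask 103.50, copper ingots 88.71 lead.
A density-first pass picks jade mask + ivory figurine + 2×bronze mirror + copper ingots — 2172 at 21 lb.
Dropping jade mask and ivory figurine frees 8 lb; slotting in copper ingots (7 lb) lifts the total to 2488 at 20 lb.
Every other selection either busts 21 lb or exceeds an availability limit or fails to beat 2488.

2488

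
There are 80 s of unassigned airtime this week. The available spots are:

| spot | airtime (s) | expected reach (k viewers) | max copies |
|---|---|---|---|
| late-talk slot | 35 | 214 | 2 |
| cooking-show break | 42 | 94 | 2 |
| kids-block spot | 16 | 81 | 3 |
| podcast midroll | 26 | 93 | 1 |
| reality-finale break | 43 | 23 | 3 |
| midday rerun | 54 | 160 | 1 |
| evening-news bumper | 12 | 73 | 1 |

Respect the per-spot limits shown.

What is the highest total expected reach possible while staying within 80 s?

Density check — late-talk slot 6.11, evening-news bumper 6.08, kids-block spot 5.06, podcast midroll 3.58 are the best per s.
The ratio heuristic lands on 2×late-talk slot (428) but leaves 10 s idle.
The 35 s tied up in late-talk slot is better spent on 2×kids-block spot + evening-news bumper — total rises to 449 (79 s).
The spare 1 s is too small for any remaining spot, and no exchange beats 449.

449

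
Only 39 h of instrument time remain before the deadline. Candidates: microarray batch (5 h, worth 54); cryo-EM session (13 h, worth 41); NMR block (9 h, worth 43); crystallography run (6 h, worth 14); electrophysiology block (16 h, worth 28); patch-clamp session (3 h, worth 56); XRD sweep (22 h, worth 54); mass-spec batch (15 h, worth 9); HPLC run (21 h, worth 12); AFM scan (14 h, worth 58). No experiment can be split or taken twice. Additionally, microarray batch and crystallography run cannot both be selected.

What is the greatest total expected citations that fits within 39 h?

211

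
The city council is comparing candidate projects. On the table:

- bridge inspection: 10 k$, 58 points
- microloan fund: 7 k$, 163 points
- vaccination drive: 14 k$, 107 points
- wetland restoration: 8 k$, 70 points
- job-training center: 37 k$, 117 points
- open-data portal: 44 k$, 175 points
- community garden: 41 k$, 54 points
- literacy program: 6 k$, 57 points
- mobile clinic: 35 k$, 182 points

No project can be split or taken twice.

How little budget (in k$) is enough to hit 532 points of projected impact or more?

70

Look for the lowest-budget combination reaching 532.
microloan fund + vaccination drive + wetland restoration + literacy program + mobile clinic reaches 579 using 70 k$.
Any bundle with less than 70 k$ falls short of 532.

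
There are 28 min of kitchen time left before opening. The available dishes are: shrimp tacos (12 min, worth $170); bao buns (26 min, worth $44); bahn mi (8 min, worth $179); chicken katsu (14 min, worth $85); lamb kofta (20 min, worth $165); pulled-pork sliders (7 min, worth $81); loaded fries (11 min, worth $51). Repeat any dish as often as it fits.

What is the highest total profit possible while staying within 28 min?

The ratio ordering already packs tightly: 3×bahn mi, 24 min, 537.
The spare 4 min is too small for any remaining dish, and no exchange beats 537.

537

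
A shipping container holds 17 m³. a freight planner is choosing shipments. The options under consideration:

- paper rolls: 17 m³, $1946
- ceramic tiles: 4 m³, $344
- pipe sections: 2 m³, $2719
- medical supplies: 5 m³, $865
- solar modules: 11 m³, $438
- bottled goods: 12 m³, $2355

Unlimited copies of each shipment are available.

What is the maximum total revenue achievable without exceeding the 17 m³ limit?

Best packing: 8×pipe sections — 16 m³, 21752 total.
That's the maximum — no swap from here does better than 21752.

21752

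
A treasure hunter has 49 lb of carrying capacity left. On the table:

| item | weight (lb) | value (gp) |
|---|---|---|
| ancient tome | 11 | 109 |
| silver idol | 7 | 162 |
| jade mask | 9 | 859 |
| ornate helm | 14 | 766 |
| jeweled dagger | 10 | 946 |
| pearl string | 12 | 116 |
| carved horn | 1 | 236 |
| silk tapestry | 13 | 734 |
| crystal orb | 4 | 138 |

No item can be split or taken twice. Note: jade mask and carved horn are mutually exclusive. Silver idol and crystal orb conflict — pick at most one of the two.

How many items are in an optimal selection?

The maximum value within 49 lb is 3305.
One optimal bundle: jade mask + ornate helm + jeweled dagger + silk tapestry (46 lb).
Any selection reaching 3305 contains exactly 4 items.

4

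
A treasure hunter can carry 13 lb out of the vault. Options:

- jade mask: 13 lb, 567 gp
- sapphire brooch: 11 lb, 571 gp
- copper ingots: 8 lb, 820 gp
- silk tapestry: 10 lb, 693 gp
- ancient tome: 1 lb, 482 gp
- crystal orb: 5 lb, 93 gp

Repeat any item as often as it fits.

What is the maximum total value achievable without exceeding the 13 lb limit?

6266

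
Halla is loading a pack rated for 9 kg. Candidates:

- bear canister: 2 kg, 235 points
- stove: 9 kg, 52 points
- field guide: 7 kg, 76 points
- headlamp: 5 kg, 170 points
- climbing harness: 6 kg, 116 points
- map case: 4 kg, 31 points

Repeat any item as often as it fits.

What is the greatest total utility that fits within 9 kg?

940

Best packing: 4×bear canister — 8 kg, 940 total.
No other feasible combination exceeds 940.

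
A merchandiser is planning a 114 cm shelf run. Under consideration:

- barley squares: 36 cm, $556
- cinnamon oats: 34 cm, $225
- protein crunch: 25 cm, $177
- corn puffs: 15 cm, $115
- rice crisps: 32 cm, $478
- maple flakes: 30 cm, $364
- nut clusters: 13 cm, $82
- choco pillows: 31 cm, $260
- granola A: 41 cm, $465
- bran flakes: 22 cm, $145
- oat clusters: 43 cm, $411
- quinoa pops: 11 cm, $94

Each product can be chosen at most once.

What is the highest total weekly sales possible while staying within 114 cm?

1513

Filling by ratio: barley squares + rice crisps + maple flakes + quinoa pops for 1492, with 5 cm left unused.
The 11 cm tied up in quinoa pops is better spent on corn puffs — total rises to 1513 (113 cm).
That's the maximum — no swap from here does better than 1513.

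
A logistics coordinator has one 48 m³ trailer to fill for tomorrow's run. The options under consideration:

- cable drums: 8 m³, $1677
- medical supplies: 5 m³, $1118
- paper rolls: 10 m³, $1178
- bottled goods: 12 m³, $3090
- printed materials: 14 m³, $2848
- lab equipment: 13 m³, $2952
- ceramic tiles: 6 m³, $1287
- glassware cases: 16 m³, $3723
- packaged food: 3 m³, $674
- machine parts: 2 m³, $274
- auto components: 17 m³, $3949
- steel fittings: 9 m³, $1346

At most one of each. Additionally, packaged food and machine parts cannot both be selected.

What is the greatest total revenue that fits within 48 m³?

Density check — bottled goods 257.50, glassware cases 232.69, auto components 232.29, lab equipment 227.08 are the best per m³.
Bottled goods + glassware cases + packaged food + auto components uses 48 of the 48 m³ and totals 11436.

11436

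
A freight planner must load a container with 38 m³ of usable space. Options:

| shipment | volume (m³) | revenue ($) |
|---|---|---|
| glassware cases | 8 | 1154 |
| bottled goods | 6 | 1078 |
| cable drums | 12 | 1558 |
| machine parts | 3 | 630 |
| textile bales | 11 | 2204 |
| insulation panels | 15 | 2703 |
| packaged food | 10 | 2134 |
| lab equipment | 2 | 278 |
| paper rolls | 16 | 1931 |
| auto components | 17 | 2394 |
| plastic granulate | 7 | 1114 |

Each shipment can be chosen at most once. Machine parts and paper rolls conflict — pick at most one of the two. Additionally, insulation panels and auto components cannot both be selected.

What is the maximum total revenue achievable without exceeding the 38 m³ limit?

Greedy by ratio would take bottled goods + machine parts + textile bales + packaged food + plastic granulate: 37 m³ used, total 7160.
Using the slack differently, textile bales + insulation panels + packaged food + lab equipment comes to 7319 at 38 m³.
That's the maximum — no feasible swap from here does better than 7319.

7319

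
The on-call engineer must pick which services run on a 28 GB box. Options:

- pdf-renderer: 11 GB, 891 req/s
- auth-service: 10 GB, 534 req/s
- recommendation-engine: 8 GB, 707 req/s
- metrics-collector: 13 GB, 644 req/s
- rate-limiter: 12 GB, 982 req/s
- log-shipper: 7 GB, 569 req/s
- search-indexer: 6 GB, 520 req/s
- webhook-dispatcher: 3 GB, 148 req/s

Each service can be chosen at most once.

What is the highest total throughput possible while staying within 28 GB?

Ranking by ratio (throughput/GB): recommendation-engine 88.38, search-indexer 86.67, rate-limiter 81.83.
Filling by ratio: recommendation-engine + rate-limiter + search-indexer for 2209, with 2 GB left unused.
Replace rate-limiter with pdf-renderer + webhook-dispatcher: the trade gains 57 net, giving 2266 at 28 GB.
The closest alternative, recommendation-engine + rate-limiter + log-shipper, reaches only 2258.

2266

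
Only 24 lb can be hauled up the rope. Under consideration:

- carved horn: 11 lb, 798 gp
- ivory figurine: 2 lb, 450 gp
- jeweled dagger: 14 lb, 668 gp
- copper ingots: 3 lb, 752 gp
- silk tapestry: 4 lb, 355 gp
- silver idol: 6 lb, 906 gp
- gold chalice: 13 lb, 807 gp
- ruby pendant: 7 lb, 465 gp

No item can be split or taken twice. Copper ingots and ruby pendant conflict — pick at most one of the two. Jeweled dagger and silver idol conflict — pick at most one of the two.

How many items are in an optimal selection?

4

Optimal total is 2915.
One optimal bundle: ivory figurine + copper ingots + silver idol + gold chalice (24 lb).
All optima have 4 items.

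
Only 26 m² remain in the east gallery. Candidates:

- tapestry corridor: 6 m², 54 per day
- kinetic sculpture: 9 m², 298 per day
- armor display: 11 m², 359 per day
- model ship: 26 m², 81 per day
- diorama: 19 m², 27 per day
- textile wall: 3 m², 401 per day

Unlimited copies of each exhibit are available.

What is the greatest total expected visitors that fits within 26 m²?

3208

Ranking by ratio (expected visitors/m²): textile wall 133.67, kinetic sculpture 33.11, armor display 32.64.
Best packing: 8×textile wall — 24 m², 3208 total.
Nothing else within 26 m² beats 3208.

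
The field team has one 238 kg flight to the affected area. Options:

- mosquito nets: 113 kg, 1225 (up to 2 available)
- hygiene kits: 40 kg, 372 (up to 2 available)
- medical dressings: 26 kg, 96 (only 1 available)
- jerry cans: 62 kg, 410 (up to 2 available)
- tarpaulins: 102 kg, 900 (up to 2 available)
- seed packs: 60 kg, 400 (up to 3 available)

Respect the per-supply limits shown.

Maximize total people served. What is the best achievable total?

2450

Ranking by ratio (people served/kg): mosquito nets 10.84, hygiene kits 9.30, tarpaulins 8.82, seed packs 6.67.
Best packing: 2×mosquito nets — 226 kg, 2450 total.
That's the maximum — no swap from here does better than 2450.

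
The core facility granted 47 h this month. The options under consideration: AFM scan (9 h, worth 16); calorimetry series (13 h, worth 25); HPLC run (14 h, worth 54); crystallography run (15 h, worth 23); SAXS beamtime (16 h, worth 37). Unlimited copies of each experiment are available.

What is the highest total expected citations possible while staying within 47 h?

The ratio ordering already packs tightly: 3×HPLC run, 42 h, 162.

162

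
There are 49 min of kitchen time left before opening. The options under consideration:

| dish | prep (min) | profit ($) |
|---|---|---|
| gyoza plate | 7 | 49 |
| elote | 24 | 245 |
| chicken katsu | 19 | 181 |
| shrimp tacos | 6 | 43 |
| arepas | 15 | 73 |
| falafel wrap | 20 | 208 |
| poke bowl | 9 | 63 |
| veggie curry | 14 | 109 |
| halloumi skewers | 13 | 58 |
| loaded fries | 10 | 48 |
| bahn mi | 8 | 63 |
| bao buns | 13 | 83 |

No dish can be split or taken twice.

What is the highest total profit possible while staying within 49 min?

469

Taking the top-ratio dishes first gives elote + falafel wrap for 453 (44 min).
Replace falafel wrap with chicken katsu + shrimp tacos: the trade gains 16 net, giving 469 at 49 min.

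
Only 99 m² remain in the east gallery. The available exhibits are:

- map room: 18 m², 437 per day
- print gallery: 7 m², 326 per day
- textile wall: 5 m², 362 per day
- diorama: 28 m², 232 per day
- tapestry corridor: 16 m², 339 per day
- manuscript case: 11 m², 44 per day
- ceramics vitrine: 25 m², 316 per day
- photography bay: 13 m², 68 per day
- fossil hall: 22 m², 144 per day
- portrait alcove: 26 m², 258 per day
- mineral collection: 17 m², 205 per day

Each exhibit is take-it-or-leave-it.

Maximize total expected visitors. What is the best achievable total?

By expected visitors per m²: textile wall 72.40, print gallery 46.57, map room 24.28, tapestry corridor 21.19 lead.
A density-first pass picks map room + print gallery + textile wall + tapestry corridor + manuscript case + ceramics vitrine + mineral collection — 2029 at 99 m².
Dropping manuscript case and mineral collection frees 28 m²; slotting in portrait alcove (26 m²) lifts the total to 2038 at 97 m².
Runner-up map room + print gallery + textile wall + tapestry corridor + manuscript case + ceramics vitrine + mineral collection tops out at 2029.

2038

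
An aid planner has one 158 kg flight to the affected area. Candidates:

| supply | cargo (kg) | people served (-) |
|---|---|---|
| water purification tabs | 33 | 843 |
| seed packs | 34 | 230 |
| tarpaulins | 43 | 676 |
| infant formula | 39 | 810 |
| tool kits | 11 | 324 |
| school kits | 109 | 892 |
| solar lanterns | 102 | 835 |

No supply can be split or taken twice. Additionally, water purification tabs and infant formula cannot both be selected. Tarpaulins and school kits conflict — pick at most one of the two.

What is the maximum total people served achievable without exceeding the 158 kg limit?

Taking water purification tabs + seed packs + tarpaulins + tool kits: 121 kg used, 2073 in people served.

2073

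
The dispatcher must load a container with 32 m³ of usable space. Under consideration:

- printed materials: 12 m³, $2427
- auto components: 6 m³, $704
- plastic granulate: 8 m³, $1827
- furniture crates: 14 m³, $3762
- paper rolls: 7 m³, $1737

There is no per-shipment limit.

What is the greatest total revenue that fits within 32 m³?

7524

Best packing: 2×furniture crates — 28 m³, 7524 total.
No other feasible combination exceeds 7524.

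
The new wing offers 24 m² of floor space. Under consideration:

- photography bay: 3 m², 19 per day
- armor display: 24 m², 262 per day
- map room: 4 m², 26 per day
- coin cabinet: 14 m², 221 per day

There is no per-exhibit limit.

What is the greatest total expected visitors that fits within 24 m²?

285

The ratio heuristic lands on 2×map room + coin cabinet (273) but leaves 2 m² idle.
Dropping map room frees 4 m²; slotting in 2×photography bay (6 m²) lifts the total to 285 at 24 m².
Every other selection either busts 24 m² or fails to beat 285.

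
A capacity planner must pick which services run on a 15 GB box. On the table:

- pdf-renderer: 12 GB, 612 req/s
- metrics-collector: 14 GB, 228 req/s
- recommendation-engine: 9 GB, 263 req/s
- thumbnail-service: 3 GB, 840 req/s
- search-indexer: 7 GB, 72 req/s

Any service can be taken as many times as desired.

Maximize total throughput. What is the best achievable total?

4200

Density check — thumbnail-service 280.00, pdf-renderer 51.00, recommendation-engine 29.22, metrics-collector 16.29 are the best per GB.
Best packing: 5×thumbnail-service — 15 GB, 4200 total.
Every other selection either busts 15 GB or fails to beat 4200.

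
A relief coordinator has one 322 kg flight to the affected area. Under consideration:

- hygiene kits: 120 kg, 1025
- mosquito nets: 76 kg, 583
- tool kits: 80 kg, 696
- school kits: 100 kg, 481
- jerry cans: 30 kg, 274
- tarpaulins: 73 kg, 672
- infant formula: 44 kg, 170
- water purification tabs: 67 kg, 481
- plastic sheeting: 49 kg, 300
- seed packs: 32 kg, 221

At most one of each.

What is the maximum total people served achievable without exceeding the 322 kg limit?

2693

Greedy by ratio would take hygiene kits + tool kits + jerry cans + tarpaulins: 303 kg used, total 2667.
The 30 kg tied up in jerry cans is better spent on plastic sheeting — total rises to 2693 (322 kg).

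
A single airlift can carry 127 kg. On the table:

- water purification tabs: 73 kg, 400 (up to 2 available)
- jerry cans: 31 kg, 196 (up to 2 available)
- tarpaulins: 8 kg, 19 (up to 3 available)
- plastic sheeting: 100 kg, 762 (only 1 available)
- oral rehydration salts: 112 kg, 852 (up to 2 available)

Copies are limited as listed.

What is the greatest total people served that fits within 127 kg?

871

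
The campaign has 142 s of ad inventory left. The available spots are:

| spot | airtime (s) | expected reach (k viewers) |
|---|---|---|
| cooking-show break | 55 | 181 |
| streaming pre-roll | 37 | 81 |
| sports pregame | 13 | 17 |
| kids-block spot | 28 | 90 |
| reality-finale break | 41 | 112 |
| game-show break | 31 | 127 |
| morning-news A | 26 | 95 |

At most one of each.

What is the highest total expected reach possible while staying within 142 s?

493

By expected reach per s: game-show break 4.10, morning-news A 3.65, cooking-show break 3.29, kids-block spot 3.21 lead.
Best packing: cooking-show break + kids-block spot + game-show break + morning-news A — 140 s, 493 total.
The closest alternative, sports pregame + kids-block spot + reality-finale break + game-show break + morning-news A, reaches only 441.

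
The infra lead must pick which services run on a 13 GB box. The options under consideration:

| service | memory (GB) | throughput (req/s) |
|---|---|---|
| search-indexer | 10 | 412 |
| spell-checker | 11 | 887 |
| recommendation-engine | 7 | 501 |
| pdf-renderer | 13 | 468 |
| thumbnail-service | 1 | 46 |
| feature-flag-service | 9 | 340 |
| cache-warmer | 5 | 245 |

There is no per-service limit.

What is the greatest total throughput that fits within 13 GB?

979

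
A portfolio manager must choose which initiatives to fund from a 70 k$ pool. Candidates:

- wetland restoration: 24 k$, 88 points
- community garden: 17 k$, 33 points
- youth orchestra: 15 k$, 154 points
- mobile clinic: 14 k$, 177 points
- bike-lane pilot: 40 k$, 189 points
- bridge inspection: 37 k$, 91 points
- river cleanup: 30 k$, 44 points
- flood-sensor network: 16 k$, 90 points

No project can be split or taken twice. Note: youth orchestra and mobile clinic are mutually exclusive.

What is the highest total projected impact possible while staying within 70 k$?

Density check — mobile clinic 12.64, youth orchestra 10.27, flood-sensor network 5.62, bike-lane pilot 4.72 are the best per k$.
Best packing: mobile clinic + bike-lane pilot + flood-sensor network — 70 k$, 456 total.
Nothing else feasible within 70 k$ beats 456.

456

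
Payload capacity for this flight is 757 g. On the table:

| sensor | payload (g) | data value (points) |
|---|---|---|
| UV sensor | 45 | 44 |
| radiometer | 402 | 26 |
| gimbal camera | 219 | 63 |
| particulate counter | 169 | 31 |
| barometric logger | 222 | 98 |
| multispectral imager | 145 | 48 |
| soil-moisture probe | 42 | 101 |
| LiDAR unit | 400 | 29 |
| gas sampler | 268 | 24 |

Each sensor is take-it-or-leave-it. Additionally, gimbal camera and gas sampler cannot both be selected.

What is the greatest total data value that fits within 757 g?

Density check — soil-moisture probe 2.40, UV sensor 0.98, barometric logger 0.44 are the best per g.
Taking UV sensor + gimbal camera + barometric logger + multispectral imager + soil-moisture probe: 673 g used, 354 in data value.
Nothing else feasible within 757 g beats 354.

354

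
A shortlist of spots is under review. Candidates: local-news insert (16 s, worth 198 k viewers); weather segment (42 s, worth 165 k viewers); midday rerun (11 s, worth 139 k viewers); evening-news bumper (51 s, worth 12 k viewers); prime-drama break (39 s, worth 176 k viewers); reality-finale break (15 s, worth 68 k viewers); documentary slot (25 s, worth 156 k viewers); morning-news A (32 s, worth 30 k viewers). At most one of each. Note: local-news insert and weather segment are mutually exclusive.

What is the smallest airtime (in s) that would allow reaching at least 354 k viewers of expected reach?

Need the lightest bundle worth ≥ 354.
Taking local-news insert + documentary slot gives 354 (≥ 354) for 41 s.
No combination under 41 s hits 354.

41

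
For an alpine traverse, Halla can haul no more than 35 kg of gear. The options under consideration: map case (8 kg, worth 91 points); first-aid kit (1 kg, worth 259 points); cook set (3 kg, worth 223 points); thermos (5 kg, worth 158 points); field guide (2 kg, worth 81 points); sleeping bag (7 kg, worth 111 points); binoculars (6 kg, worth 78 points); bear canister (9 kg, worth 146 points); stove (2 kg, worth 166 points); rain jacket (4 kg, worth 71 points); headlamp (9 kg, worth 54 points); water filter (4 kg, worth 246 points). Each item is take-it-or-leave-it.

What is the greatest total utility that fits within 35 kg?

1393

A density-first pass picks first-aid kit + cook set + thermos + field guide + bear canister + stove + rain jacket + water filter — 1350 at 30 kg.
Dropping bear canister frees 9 kg; slotting in sleeping bag + binoculars (13 kg) lifts the total to 1393 at 34 kg.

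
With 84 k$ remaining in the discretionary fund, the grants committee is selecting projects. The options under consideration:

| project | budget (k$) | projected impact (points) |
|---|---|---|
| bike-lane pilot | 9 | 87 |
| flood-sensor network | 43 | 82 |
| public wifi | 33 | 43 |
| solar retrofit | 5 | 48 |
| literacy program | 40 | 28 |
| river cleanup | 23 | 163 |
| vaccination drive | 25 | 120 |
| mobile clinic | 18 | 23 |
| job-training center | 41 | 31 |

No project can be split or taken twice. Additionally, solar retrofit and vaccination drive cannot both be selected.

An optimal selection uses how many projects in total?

4

Best achievable projected impact is 393.
bike-lane pilot + river cleanup + vaccination drive + mobile clinic hits 393 at 75 k$.
Every optimal selection uses 4 projects.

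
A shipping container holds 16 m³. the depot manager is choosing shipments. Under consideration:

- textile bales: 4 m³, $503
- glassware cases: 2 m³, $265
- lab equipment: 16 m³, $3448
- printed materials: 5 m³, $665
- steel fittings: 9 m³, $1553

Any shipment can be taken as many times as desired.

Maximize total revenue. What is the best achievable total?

3448

Lab equipment uses 16 of the 16 m³ and totals 3448.
Nothing else within 16 m³ beats 3448.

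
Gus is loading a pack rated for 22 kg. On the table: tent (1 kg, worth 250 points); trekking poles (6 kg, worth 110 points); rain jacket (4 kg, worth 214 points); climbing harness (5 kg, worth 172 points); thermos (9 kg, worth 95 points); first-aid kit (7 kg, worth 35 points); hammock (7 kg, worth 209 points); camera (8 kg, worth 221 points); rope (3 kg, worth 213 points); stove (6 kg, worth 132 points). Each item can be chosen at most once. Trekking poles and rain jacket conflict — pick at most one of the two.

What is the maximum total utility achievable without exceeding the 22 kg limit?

Filling by ratio: tent + rain jacket + climbing harness + hammock + rope for 1058, with 2 kg left unused.
Dropping hammock frees 7 kg; slotting in camera (8 kg) lifts the total to 1070 at 21 kg.

1070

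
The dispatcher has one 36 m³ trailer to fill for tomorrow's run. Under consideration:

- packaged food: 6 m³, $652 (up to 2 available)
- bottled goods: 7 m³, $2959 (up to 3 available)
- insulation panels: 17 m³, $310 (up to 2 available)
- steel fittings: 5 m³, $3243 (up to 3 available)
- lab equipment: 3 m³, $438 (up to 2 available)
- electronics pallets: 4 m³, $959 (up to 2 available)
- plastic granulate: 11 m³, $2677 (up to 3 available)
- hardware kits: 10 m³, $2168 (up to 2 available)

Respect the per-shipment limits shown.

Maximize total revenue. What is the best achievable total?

18606

Best packing: 3×bottled goods + 3×steel fittings — 36 m³, 18606 total.
Every other selection either busts 36 m³ or exceeds an availability limit or fails to beat 18606.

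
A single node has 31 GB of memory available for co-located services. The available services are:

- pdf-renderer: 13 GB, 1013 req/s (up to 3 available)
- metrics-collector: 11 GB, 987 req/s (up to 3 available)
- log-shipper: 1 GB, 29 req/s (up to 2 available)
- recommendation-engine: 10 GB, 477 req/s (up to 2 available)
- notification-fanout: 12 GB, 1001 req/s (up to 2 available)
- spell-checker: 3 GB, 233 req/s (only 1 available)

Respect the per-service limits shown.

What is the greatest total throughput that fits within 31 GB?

2317

Density check — metrics-collector 89.73, notification-fanout 83.42, pdf-renderer 77.92 are the best per GB.
Greedy by ratio would take 2×metrics-collector + 2×log-shipper + spell-checker: 27 GB used, total 2265.
Replace 2×metrics-collector with 2×pdf-renderer: the trade gains 52 net, giving 2317 at 31 GB.
No other feasible combination exceeds 2317.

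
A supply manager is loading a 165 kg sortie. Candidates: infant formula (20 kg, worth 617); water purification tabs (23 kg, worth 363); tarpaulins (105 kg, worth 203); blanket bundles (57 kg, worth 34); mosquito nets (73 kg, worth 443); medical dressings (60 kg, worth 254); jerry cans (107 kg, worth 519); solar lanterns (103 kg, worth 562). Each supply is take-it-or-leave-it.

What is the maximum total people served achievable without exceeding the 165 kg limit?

Taking the top-ratio supplies first gives infant formula + water purification tabs + mosquito nets for 1423 (116 kg).
Dropping mosquito nets frees 73 kg; slotting in solar lanterns (103 kg) lifts the total to 1542 at 146 kg.

1542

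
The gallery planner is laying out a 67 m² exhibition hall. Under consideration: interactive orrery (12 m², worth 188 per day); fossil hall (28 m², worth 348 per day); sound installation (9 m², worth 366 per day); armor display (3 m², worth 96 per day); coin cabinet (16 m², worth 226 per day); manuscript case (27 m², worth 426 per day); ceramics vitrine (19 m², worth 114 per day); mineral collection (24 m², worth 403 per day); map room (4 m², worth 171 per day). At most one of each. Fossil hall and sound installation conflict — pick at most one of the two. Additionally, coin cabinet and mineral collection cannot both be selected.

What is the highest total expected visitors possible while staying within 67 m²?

The ratio ordering already packs tightly: sound installation + armor display + manuscript case + mineral collection + map room, 67 m², 1462.
The closest alternative, sound installation + manuscript case + mineral collection + map room, reaches only 1366.

1462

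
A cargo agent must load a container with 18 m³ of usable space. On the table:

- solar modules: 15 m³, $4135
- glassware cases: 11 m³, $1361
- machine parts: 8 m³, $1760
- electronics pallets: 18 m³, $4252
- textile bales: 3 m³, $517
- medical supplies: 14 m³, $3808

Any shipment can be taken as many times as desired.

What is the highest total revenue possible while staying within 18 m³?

Ranking by ratio (revenue/m³): solar modules 275.67, medical supplies 272.00, electronics pallets 236.22.
Best packing: solar modules + textile bales — 18 m³, 4652 total.
Nothing else within 18 m³ beats 4652.

4652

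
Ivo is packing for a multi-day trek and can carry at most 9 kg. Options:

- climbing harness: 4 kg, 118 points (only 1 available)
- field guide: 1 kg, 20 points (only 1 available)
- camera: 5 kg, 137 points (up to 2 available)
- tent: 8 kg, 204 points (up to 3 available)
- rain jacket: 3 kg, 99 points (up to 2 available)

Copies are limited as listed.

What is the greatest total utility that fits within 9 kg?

256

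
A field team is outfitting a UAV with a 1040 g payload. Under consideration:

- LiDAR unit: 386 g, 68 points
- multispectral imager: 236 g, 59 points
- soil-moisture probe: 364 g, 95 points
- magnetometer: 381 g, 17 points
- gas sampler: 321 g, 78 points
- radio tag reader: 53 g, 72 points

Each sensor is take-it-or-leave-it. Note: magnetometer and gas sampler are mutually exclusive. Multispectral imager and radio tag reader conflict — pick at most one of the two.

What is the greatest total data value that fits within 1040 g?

Taking soil-moisture probe + gas sampler + radio tag reader: 738 g used, 245 in data value.
The closest alternative, LiDAR unit + soil-moisture probe + radio tag reader, reaches only 235.

245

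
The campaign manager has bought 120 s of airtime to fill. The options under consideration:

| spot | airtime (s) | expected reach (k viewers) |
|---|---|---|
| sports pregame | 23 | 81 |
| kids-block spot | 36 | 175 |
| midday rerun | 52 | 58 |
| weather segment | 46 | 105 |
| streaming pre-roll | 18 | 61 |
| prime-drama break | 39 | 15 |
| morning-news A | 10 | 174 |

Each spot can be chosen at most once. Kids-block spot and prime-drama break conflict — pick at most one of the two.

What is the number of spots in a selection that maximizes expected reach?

4

Best achievable expected reach is 535.
One optimal bundle: sports pregame + kids-block spot + weather segment + morning-news A (115 s).
All optima have 4 spots.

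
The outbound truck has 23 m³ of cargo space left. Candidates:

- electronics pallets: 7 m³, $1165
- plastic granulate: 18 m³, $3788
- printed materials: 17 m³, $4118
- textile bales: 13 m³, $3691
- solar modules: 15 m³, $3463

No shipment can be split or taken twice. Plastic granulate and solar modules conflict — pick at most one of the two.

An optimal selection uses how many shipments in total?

The maximum revenue within 23 m³ is 4856.
For example electronics pallets + textile bales achieves it, using 20 m³.
All optima have 2 shipments.

2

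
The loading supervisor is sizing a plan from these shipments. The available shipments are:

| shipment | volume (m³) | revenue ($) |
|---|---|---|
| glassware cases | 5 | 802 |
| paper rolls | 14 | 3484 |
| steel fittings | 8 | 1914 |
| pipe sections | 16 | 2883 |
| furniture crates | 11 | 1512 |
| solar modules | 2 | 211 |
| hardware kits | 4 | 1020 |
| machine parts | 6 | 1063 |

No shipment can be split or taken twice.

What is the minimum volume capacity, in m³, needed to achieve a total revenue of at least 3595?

Minimise m³ subject to total revenue ≥ 3595.
paper rolls + solar modules reaches 3695 using 16 m³.
Any bundle with less than 16 m³ falls short of 3595.

16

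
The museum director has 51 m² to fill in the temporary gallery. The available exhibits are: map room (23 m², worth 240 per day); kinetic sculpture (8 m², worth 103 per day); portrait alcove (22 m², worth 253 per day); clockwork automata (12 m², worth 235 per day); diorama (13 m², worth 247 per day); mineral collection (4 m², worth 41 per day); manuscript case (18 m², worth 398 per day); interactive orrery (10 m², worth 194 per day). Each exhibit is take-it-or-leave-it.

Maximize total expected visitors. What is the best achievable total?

983

Taking the top-ratio exhibits first gives kinetic sculpture + clockwork automata + manuscript case + interactive orrery for 930 (48 m²).
The 10 m² tied up in interactive orrery is better spent on diorama — total rises to 983 (51 m²).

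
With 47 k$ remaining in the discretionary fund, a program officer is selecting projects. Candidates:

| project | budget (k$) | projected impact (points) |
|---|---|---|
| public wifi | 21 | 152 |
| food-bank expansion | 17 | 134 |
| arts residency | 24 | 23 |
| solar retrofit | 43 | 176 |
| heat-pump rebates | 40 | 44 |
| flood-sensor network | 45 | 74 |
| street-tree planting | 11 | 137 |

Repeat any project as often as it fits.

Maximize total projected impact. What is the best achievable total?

The ratio ordering already packs tightly: 4×street-tree planting, 44 k$, 548.

548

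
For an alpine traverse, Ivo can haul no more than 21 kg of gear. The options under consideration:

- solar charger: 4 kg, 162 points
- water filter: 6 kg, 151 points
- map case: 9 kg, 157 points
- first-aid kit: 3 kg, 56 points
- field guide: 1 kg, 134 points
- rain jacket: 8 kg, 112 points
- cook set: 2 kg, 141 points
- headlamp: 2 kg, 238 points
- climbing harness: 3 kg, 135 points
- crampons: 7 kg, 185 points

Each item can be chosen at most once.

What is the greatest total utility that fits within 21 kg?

A density-first pass picks solar charger + field guide + cook set + headlamp + climbing harness + crampons — 995 at 19 kg.
Dropping crampons frees 7 kg; slotting in water filter + first-aid kit (9 kg) lifts the total to 1017 at 21 kg.
Runner-up solar charger + field guide + cook set + headlamp + climbing harness + crampons tops out at 995.

1017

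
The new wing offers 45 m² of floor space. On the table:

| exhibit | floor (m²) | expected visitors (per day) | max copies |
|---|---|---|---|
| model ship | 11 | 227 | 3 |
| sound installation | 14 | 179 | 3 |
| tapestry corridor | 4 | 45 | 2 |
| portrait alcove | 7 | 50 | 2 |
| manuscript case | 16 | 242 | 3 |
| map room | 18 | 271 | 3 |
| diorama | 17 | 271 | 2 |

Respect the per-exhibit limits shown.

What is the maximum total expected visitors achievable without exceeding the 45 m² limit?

By expected visitors per m²: model ship 20.64, diorama 15.94, manuscript case 15.12, map room 15.06 lead.
A density-first pass picks 3×model ship + 2×tapestry corridor — 771 at 41 m².
The 4 m² tied up in tapestry corridor is better spent on portrait alcove — total rises to 776 (44 m²).
The spare 1 m² is too small for any remaining exhibit, and no exchange beats 776.

776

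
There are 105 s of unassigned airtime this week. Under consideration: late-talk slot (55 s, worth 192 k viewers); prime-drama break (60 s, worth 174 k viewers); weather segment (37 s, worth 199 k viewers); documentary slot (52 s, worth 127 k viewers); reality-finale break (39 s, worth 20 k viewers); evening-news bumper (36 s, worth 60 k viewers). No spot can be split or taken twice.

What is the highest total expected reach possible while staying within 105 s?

391

Best packing: late-talk slot + weather segment — 92 s, 391 total.
Every other selection either busts 105 s or fails to beat 391.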